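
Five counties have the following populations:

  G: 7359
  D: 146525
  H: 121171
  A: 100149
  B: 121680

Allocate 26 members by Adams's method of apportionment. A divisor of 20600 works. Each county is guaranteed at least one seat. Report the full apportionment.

G=1, D=8, H=6, A=5, B=6

With modified divisor 20600: modified quotas G 0.357, D 7.113, H 5.882, A 4.862, B 5.907.
Rounding up: G 1, D 8, H 6, A 5, B 6 (total 26).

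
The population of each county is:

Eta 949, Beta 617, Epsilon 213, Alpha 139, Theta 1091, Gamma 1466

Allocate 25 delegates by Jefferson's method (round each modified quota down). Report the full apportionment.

Standard divisor 4475/25 ≈ 179; standard quotas: Eta 5.302, Beta 3.447, Epsilon 1.190, Alpha 0.777, Theta 6.095, Gamma 8.190.
Rounding down gives 5, 3, 1, 0, 6, 8 = 23 seats, so the divisor must be adjusted.
With modified divisor 157: modified quotas Eta 6.045, Beta 3.930, Epsilon 1.357, Alpha 0.885, Theta 6.949, Gamma 9.338.
Rounding down: Eta 6, Beta 3, Epsilon 1, Alpha 0, Theta 6, Gamma 9 (total 25).

Eta 6, Beta 3, Epsilon 1, Alpha 0, Theta 6, Gamma 9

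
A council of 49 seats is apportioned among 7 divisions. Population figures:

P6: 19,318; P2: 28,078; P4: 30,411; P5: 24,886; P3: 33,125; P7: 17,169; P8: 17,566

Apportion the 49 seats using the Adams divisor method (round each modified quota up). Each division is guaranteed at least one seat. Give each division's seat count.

Standard divisor 170553/49 ≈ 3480.673; standard quotas: P6 5.550, P2 8.067, P4 8.737, P5 7.150, P3 9.517, P7 4.933, P8 5.047.
Rounding up gives 6, 9, 9, 8, 10, 5, 6 = 53 seats, so the divisor must be adjusted.
With modified divisor 3700: modified quotas P6 5.221, P2 7.589, P4 8.219, P5 6.726, P3 8.953, P7 4.640, P8 4.748.
Rounding up: P6 6, P2 8, P4 9, P5 7, P3 9, P7 5, P8 5 (total 49).

P6 6, P2 8, P4 9, P5 7, P3 9, P7 5, P8 5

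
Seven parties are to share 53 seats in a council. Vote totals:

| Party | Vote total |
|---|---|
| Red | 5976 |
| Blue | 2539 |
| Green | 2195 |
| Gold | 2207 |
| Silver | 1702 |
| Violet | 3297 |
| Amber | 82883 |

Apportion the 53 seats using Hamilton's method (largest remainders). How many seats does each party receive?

Red 3, Blue 1, Green 1, Gold 1, Silver 1, Violet 2, Amber 44

The standard divisor is 100799/53 ≈ 1901.868.
Standard quotas: Red 3.1422, Blue 1.3350, Green 1.1541, Gold 1.1604, Silver 0.8949, Violet 1.7336, Amber 43.5798.
Lower quotas: Red 3, Blue 1, Green 1, Gold 1, Silver 0, Violet 1, Amber 43 (sum 50, leaving 3 seats).
Remainders in descending order: Silver 0.8949, Violet 0.7336, Amber 0.5798, Blue 0.3350, Gold 0.1604, Green 0.1541, Red 0.1422.
The surplus seats go to Silver, Violet, Amber.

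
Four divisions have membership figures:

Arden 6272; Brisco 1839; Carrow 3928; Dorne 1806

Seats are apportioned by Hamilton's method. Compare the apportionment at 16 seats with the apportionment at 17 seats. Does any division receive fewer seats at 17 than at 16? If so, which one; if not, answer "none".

At 16 seats: Arden 7, Brisco 2, Carrow 5, Dorne 2.
At 17 seats: Arden 8, Brisco 2, Carrow 5, Dorne 2.
No division's allocation decreased.

none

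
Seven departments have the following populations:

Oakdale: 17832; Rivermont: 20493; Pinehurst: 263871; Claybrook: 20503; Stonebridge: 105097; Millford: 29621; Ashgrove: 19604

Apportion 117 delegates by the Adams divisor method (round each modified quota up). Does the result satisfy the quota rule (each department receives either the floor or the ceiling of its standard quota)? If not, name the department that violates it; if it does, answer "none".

Pinehurst

Standard quotas: Oakdale 4.374, Rivermont 5.026, Pinehurst 64.720, Claybrook 5.029, Stonebridge 25.777, Millford 7.265, Ashgrove 4.808.
Adams allocation: Oakdale 5, Rivermont 5, Pinehurst 63, Claybrook 5, Stonebridge 26, Millford 8, Ashgrove 5.
Pinehurst has quota 64.720 (lower 64, upper 65) but receives 63 — outside the quota interval.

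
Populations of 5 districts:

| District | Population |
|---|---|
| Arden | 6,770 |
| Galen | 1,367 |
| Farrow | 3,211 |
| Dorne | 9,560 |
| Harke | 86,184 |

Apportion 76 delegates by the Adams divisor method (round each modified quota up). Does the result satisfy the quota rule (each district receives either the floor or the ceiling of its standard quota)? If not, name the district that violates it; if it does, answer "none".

Harke

Standard quotas: Arden 4.804, Galen 0.970, Farrow 2.279, Dorne 6.784, Harke 61.162.
Adams allocation: Arden 5, Galen 1, Farrow 3, Dorne 7, Harke 60.
Harke has quota 61.162 (lower 61, upper 62) but receives 60 — outside the quota interval.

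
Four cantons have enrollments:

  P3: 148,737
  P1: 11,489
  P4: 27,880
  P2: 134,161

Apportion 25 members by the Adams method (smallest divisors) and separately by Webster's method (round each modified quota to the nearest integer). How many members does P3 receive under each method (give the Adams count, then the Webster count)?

Adams: P3 11, P1 1, P4 3, P2 10.
Webster: P3 12, P1 1, P4 2, P2 10.
P3 gets 11 under Adams and 12 under Webster.

11 and 12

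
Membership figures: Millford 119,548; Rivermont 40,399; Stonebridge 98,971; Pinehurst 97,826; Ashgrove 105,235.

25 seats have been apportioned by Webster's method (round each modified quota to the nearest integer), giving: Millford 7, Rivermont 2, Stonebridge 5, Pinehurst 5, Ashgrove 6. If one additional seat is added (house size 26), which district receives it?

Stonebridge

Priority for the next seat is population ÷ (current seats + 0.5).
Priorities: Millford 15939.733, Rivermont 16159.600, Stonebridge 17994.727, Pinehurst 17786.545, Ashgrove 16190.000.
Highest priority: Stonebridge.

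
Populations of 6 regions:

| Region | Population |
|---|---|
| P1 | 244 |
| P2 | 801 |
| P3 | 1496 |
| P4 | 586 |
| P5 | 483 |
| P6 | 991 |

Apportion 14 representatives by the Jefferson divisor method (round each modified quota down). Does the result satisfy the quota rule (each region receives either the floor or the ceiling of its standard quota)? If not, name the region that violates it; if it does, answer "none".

Standard quotas: P1 0.742, P2 2.437, P3 4.552, P4 1.783, P5 1.470, P6 3.015.
Jefferson allocation: P1 0, P2 3, P3 5, P4 2, P5 1, P6 3.
Every allocation lies between the lower and upper quota.

none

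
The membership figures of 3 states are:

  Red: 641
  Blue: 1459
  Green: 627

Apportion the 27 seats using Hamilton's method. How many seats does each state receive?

Red=6, Blue=15, Green=6

Total 2727; standard divisor 2727/27 = 101.
Standard quotas: Red 6.347, Blue 14.446, Green 6.208.
Lower quotas: Red 6, Blue 14, Green 6 (sum 26, leaving 1 seat).
Remainders in descending order: Blue 0.446, Red 0.347, Green 0.208.
Largest remainder: Blue receives the extra seat.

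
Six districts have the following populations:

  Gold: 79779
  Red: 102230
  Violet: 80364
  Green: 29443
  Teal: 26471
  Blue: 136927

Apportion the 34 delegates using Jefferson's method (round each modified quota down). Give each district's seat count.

Standard divisor 455214/34 ≈ 13388.647; standard quotas: Gold 5.959, Red 7.636, Violet 6.002, Green 2.199, Teal 1.977, Blue 10.227.
Rounding down gives 5, 7, 6, 2, 1, 10 = 31 seats, so the divisor must be adjusted.
With modified divisor 12600: modified quotas Gold 6.332, Red 8.113, Violet 6.378, Green 2.337, Teal 2.101, Blue 10.867.
Rounding down: Gold 6, Red 8, Violet 6, Green 2, Teal 2, Blue 10 (total 34).

Gold=6; Red=8; Violet=6; Green=2; Teal=2; Blue=10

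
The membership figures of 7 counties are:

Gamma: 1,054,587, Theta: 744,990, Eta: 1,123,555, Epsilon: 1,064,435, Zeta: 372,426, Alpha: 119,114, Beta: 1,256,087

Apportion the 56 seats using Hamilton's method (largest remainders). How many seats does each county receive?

Gamma 10, Theta 7, Eta 11, Epsilon 11, Zeta 4, Alpha 1, Beta 12

Total 5735194; standard divisor 5735194/56 ≈ 102414.179.
Standard quotas: Gamma 10.2973, Theta 7.2743, Eta 10.9707, Epsilon 10.3934, Zeta 3.6365, Alpha 1.1631, Beta 12.2648.
Lower quotas: Gamma 10, Theta 7, Eta 10, Epsilon 10, Zeta 3, Alpha 1, Beta 12 (sum 53, leaving 3 seats).
Remainders in descending order: Eta 0.9707, Zeta 0.6365, Epsilon 0.3934, Gamma 0.2973, Theta 0.2743, Beta 0.2648, Alpha 0.1631.
Largest remainders: Eta, Zeta, Epsilon receive the extra seats.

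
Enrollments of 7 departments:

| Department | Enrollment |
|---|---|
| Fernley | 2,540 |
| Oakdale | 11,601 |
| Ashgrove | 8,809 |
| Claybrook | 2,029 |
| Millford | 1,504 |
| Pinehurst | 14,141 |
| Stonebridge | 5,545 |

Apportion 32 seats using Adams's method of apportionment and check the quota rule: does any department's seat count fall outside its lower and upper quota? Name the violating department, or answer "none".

Standard quotas: Fernley 1.760, Oakdale 8.041, Ashgrove 6.106, Claybrook 1.406, Millford 1.042, Pinehurst 9.801, Stonebridge 3.843.
Adams allocation: Fernley 2, Oakdale 8, Ashgrove 6, Claybrook 2, Millford 1, Pinehurst 9, Stonebridge 4.
Every allocation lies between the lower and upper quota.

none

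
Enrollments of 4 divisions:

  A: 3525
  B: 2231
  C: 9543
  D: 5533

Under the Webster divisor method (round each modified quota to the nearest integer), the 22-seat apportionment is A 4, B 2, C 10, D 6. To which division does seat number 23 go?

C

Priority for the next seat is population ÷ (current seats + 0.5).
Priorities: A 783.333, B 892.400, C 908.857, D 851.231.
Highest priority: C.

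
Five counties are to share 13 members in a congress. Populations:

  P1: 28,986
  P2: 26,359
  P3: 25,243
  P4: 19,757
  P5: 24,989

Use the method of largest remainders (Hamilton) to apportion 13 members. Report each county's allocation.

P1=3; P2=3; P3=3; P4=2; P5=2

The standard divisor is 125334/13 ≈ 9641.077.
Standard quotas: P1 3.0065, P2 2.7340, P3 2.6183, P4 2.0493, P5 2.5919.
Lower quotas: P1 3, P2 2, P3 2, P4 2, P5 2 (sum 11, leaving 2 seats).
Remainders in descending order: P2 0.7340, P3 0.6183, P5 0.5919, P4 0.0493, P1 0.0065.
The surplus seats go to P2, P3.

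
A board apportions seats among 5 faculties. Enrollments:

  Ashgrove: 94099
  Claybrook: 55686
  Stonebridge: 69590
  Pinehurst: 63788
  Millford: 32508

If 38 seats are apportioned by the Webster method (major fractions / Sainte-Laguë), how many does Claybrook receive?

7

Standard divisor 315671/38 ≈ 8307.132; standard quotas: Ashgrove 11.327, Claybrook 6.703, Stonebridge 8.377, Pinehurst 7.679, Millford 3.913.
Rounding to the nearest integer gives Ashgrove 11, Claybrook 7, Stonebridge 8, Pinehurst 8, Millford 4 — total 38, matching the house size, so no adjustment is needed.
Claybrook receives 7.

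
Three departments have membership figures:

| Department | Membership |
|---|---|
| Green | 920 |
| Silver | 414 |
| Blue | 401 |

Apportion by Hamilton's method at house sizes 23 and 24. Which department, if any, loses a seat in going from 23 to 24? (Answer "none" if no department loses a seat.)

none

At 23 seats: Green 12, Silver 6, Blue 5.
At 24 seats: Green 13, Silver 6, Blue 5.
No department's allocation decreased.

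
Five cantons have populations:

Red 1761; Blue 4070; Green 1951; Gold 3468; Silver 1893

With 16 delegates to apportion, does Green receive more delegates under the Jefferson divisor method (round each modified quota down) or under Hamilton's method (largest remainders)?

Hamilton

Jefferson: Red 2, Blue 5, Green 2, Gold 5, Silver 2.
Hamilton: Red 2, Blue 5, Green 3, Gold 4, Silver 2.
Green gets 2 under Jefferson and 3 under Hamilton.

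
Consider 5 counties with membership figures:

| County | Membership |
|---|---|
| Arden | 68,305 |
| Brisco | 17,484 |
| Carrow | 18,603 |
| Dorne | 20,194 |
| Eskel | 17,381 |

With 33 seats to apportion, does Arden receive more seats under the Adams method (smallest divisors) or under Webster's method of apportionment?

Adams: Arden 15, Brisco 4, Carrow 5, Dorne 5, Eskel 4.
Webster: Arden 16, Brisco 4, Carrow 4, Dorne 5, Eskel 4.
Arden gets 15 under Adams and 16 under Webster.

Webster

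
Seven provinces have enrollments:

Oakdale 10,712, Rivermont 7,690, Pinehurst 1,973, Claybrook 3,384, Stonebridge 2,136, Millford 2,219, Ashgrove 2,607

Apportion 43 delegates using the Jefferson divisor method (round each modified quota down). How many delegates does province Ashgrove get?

Standard divisor 30721/43 ≈ 714.442; standard quotas: Oakdale 14.994, Rivermont 10.764, Pinehurst 2.762, Claybrook 4.737, Stonebridge 2.990, Millford 3.106, Ashgrove 3.649.
Rounding down gives 14, 10, 2, 4, 2, 3, 3 = 38 seats, so the divisor must be adjusted.
With modified divisor 664: modified quotas Oakdale 16.133, Rivermont 11.581, Pinehurst 2.971, Claybrook 5.096, Stonebridge 3.217, Millford 3.342, Ashgrove 3.926.
Rounding down: Oakdale 16, Rivermont 11, Pinehurst 2, Claybrook 5, Stonebridge 3, Millford 3, Ashgrove 3 (total 43).
Ashgrove receives 3.

3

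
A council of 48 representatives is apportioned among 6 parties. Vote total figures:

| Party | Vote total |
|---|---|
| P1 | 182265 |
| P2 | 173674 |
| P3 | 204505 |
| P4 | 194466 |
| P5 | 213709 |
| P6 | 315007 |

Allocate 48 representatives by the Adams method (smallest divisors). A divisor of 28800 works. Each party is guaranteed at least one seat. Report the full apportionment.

P1 7; P2 7; P3 8; P4 7; P5 8; P6 11

With modified divisor 28800: modified quotas P1 6.329, P2 6.030, P3 7.101, P4 6.752, P5 7.420, P6 10.938.
Rounding up: P1 7, P2 7, P3 8, P4 7, P5 8, P6 11 (total 48).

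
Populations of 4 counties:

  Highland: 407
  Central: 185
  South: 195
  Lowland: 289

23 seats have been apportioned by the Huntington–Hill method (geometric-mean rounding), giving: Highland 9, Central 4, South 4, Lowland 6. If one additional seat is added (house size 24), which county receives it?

Priority for the next seat is population ÷ (√(s·(s+1))).
Priorities: Highland 42.902, Central 41.367, South 43.603, Lowland 44.594.
Highest priority: Lowland.

Lowland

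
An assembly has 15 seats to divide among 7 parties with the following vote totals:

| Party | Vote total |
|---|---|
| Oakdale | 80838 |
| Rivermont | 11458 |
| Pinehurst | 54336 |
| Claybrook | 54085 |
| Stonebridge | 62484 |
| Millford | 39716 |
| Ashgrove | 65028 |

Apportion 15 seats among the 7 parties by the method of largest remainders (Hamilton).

The standard divisor is 367945/15 ≈ 24529.667.
Standard quotas: Oakdale 3.2955, Rivermont 0.4671, Pinehurst 2.2151, Claybrook 2.2049, Stonebridge 2.5473, Millford 1.6191, Ashgrove 2.6510.
Lower quotas: Oakdale 3, Rivermont 0, Pinehurst 2, Claybrook 2, Stonebridge 2, Millford 1, Ashgrove 2 (sum 12, leaving 3 seats).
Remainders in descending order: Ashgrove 0.6510, Millford 0.6191, Stonebridge 0.5473, Rivermont 0.4671, Oakdale 0.2955, Pinehurst 0.2151, Claybrook 0.2049.
The surplus seats go to Ashgrove, Millford, Stonebridge.

Oakdale: 3, Rivermont: 0, Pinehurst: 2, Claybrook: 2, Stonebridge: 3, Millford: 2, Ashgrove: 3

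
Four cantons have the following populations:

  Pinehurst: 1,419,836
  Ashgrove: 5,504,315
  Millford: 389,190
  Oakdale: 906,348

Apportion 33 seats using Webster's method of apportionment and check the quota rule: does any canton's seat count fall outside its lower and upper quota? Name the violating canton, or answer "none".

Ashgrove

Standard quotas: Pinehurst 5.700, Ashgrove 22.098, Millford 1.563, Oakdale 3.639.
Webster allocation: Pinehurst 6, Ashgrove 21, Millford 2, Oakdale 4.
Ashgrove has quota 22.098 (lower 22, upper 23) but receives 21 — outside the quota interval.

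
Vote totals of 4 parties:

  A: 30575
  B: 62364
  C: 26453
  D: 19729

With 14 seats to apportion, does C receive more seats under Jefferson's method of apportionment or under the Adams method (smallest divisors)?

Jefferson: A 3, B 7, C 2, D 2.
Adams: A 3, B 6, C 3, D 2.
C gets 2 under Jefferson and 3 under Adams.

Adams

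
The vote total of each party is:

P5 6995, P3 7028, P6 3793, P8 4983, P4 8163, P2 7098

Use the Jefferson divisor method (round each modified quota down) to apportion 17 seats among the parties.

P5: 3; P3: 3; P6: 2; P8: 2; P4: 4; P2: 3

Standard divisor 38060/17 ≈ 2238.824; standard quotas: P5 3.124, P3 3.139, P6 1.694, P8 2.226, P4 3.646, P2 3.170.
Rounding down gives 3, 3, 1, 2, 3, 3 = 15 seats, so the divisor must be adjusted.
With modified divisor 1800: modified quotas P5 3.886, P3 3.904, P6 2.107, P8 2.768, P4 4.535, P2 3.943.
Rounding down: P5 3, P3 3, P6 2, P8 2, P4 4, P2 3 (total 17).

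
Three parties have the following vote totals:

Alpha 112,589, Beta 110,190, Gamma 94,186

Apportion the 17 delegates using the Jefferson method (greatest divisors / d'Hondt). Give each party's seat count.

Alpha=6, Beta=6, Gamma=5

Standard divisor 316965/17 ≈ 18645; standard quotas: Alpha 6.039, Beta 5.910, Gamma 5.052.
Rounding down gives 6, 5, 5 = 16 seats, so the divisor must be adjusted.
With modified divisor 17200: modified quotas Alpha 6.546, Beta 6.406, Gamma 5.476.
Rounding down: Alpha 6, Beta 6, Gamma 5 (total 17).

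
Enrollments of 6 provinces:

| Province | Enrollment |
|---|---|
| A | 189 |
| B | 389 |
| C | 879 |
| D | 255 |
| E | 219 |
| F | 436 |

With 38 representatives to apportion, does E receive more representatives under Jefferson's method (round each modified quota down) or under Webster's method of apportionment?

Webster

Jefferson: A 3, B 6, C 15, D 4, E 3, F 7.
Webster: A 3, B 6, C 14, D 4, E 4, F 7.
E gets 3 under Jefferson and 4 under Webster.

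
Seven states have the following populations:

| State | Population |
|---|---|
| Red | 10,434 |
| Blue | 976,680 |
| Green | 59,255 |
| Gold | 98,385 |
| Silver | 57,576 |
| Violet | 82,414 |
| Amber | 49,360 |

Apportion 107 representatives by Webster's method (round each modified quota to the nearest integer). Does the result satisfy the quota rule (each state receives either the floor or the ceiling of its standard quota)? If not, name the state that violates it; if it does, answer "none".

Standard quotas: Red 0.837, Blue 78.333, Green 4.752, Gold 7.891, Silver 4.618, Violet 6.610, Amber 3.959.
Webster allocation: Red 1, Blue 77, Green 5, Gold 8, Silver 5, Violet 7, Amber 4.
Blue has quota 78.333 (lower 78, upper 79) but receives 77 — outside the quota interval.

Blue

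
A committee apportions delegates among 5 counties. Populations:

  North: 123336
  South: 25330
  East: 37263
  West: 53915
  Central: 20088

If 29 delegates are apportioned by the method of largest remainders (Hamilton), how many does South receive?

3

Total 259932; standard divisor 259932/29 ≈ 8963.172.
Standard quotas: North 13.7603, South 2.8260, East 4.1573, West 6.0152, Central 2.2412.
Lower quotas: North 13, South 2, East 4, West 6, Central 2 (sum 27, leaving 2 seats).
Remainders in descending order: South 0.8260, North 0.7603, Central 0.2412, East 0.1573, West 0.0152.
Largest remainders: South, North receive the extra seats.
South receives 3.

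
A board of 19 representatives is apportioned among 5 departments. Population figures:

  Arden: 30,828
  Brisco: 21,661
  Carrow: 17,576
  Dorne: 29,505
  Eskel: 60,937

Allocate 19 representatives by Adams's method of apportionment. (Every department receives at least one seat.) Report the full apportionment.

Standard divisor 160507/19 ≈ 8447.737; standard quotas: Arden 3.649, Brisco 2.564, Carrow 2.081, Dorne 3.493, Eskel 7.213.
Rounding up gives 4, 3, 3, 4, 8 = 22 seats, so the divisor must be adjusted.
With modified divisor 10000: modified quotas Arden 3.083, Brisco 2.166, Carrow 1.758, Dorne 2.950, Eskel 6.094.
Rounding up: Arden 4, Brisco 3, Carrow 2, Dorne 3, Eskel 7 (total 19).

Arden: 4; Brisco: 3; Carrow: 2; Dorne: 3; Eskel: 7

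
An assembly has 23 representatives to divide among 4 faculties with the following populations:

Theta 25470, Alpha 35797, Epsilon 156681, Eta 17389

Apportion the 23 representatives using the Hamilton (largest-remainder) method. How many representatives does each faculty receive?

The standard divisor is 235337/23 ≈ 10232.043.
Standard quotas: Theta 2.4892, Alpha 3.4985, Epsilon 15.3128, Eta 1.6995.
Lower quotas: Theta 2, Alpha 3, Epsilon 15, Eta 1 (sum 21, leaving 2 seats).
Remainders in descending order: Eta 0.6995, Alpha 0.4985, Theta 0.4892, Epsilon 0.3128.
The surplus seats go to Eta, Alpha.

Theta=2, Alpha=4, Epsilon=15, Eta=2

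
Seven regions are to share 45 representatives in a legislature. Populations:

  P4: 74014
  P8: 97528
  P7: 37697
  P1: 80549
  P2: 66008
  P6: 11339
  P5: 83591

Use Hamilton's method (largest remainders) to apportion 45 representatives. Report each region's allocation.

P4: 7; P8: 10; P7: 4; P1: 8; P2: 7; P6: 1; P5: 8

Standard divisor: 450726 ÷ 45 ≈ 10016.133.
Standard quotas: P4 7.3895, P8 9.7371, P7 3.7636, P1 8.0419, P2 6.5902, P6 1.1321, P5 8.3456.
Lower quotas: P4 7, P8 9, P7 3, P1 8, P2 6, P6 1, P5 8 (sum 42, leaving 3 seats).
Remainders in descending order: P7 0.7636, P8 0.7371, P2 0.5902, P4 0.3895, P5 0.3456, P6 0.1321, P1 0.0419.
The surplus seats go to P7, P8, P2.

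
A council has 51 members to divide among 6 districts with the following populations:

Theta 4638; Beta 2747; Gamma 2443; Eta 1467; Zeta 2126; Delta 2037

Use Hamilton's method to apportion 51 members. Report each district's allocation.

Theta=15, Beta=9, Gamma=8, Eta=5, Zeta=7, Delta=7

Standard divisor: 15458 ÷ 51 ≈ 303.098.
Standard quotas: Theta 15.302, Beta 9.063, Gamma 8.060, Eta 4.840, Zeta 7.014, Delta 6.721.
Lower quotas: Theta 15, Beta 9, Gamma 8, Eta 4, Zeta 7, Delta 6 (sum 49, leaving 2 seats).
Remainders in descending order: Eta 0.840, Delta 0.721, Theta 0.302, Beta 0.063, Gamma 0.060, Zeta 0.014.
The surplus seats go to Eta, Delta.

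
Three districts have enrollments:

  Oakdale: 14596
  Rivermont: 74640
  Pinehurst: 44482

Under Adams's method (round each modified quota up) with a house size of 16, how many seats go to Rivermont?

9

Standard divisor 133718/16 ≈ 8357.375; standard quotas: Oakdale 1.746, Rivermont 8.931, Pinehurst 5.322.
Rounding up gives 2, 9, 6 = 17 seats, so the divisor must be adjusted.
With modified divisor 9100: modified quotas Oakdale 1.604, Rivermont 8.202, Pinehurst 4.888.
Rounding up: Oakdale 2, Rivermont 9, Pinehurst 5 (total 16).
Rivermont receives 9.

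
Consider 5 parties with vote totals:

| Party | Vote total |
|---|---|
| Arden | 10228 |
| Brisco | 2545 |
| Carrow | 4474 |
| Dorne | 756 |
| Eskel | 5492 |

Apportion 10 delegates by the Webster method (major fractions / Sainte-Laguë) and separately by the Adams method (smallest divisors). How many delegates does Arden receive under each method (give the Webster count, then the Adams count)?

5 and 4

Webster: Arden 5, Brisco 1, Carrow 2, Dorne 0, Eskel 2.
Adams: Arden 4, Brisco 1, Carrow 2, Dorne 1, Eskel 2.
Arden gets 5 under Webster and 4 under Adams.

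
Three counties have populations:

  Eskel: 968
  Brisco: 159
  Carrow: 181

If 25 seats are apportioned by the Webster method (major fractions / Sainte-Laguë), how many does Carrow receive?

3

Standard divisor 1308/25 ≈ 52.32; standard quotas: Eskel 18.502, Brisco 3.039, Carrow 3.459.
Rounding to the nearest integer gives Eskel 19, Brisco 3, Carrow 3 — total 25, matching the house size, so no adjustment is needed.
Carrow receives 3.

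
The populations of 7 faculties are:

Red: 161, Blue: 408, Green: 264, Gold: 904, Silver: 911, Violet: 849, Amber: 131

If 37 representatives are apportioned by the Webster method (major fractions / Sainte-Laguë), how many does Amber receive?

1

Standard divisor 3628/37 ≈ 98.054; standard quotas: Red 1.642, Blue 4.161, Green 2.692, Gold 9.219, Silver 9.291, Violet 8.658, Amber 1.336.
Rounding to the nearest integer gives Red 2, Blue 4, Green 3, Gold 9, Silver 9, Violet 9, Amber 1 — total 37, matching the house size, so no adjustment is needed.
Amber receives 1.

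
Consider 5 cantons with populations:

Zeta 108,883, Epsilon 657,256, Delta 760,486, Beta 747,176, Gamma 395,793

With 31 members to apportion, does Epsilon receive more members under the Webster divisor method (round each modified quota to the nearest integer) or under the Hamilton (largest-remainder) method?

Webster: Zeta 1, Epsilon 7, Delta 9, Beta 9, Gamma 5.
Hamilton: Zeta 1, Epsilon 8, Delta 9, Beta 9, Gamma 4.
Epsilon gets 7 under Webster and 8 under Hamilton.

Hamilton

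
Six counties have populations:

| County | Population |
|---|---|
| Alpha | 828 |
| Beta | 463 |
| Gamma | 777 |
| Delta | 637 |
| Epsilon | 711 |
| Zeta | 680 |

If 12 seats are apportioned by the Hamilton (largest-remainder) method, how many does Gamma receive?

2

Total 4096; standard divisor 4096/12 ≈ 341.333.
Standard quotas: Alpha 2.426, Beta 1.356, Gamma 2.276, Delta 1.866, Epsilon 2.083, Zeta 1.992.
Lower quotas: Alpha 2, Beta 1, Gamma 2, Delta 1, Epsilon 2, Zeta 1 (sum 9, leaving 3 seats).
Remainders in descending order: Zeta 0.992, Delta 0.866, Alpha 0.426, Beta 0.356, Gamma 0.276, Epsilon 0.083.
Largest remainders: Zeta, Delta, Alpha receive the extra seats.
Gamma receives 2.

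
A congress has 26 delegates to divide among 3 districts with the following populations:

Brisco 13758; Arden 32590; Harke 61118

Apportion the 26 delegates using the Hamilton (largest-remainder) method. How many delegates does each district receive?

Standard divisor: 107466 ÷ 26 ≈ 4133.308.
Standard quotas: Brisco 3.3286, Arden 7.8847, Harke 14.7867.
Lower quotas: Brisco 3, Arden 7, Harke 14 (sum 24, leaving 2 seats).
Remainders in descending order: Arden 0.8847, Harke 0.7867, Brisco 0.3286.
Largest remainders: Arden, Harke receive the extra seats.

Brisco: 3, Arden: 8, Harke: 15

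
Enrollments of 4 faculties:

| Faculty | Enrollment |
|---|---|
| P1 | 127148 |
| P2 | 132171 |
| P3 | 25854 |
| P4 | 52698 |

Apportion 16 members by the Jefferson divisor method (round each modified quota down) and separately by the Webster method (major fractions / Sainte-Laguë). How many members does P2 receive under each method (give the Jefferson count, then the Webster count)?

Jefferson: P1 6, P2 7, P3 1, P4 2.
Webster: P1 6, P2 6, P3 1, P4 3.
P2 gets 7 under Jefferson and 6 under Webster.

7 and 6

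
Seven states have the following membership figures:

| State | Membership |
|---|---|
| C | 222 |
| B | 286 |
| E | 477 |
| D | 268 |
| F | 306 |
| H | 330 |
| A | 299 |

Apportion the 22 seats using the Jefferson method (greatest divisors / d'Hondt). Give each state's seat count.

Standard divisor 2188/22 ≈ 99.455; standard quotas: C 2.232, B 2.876, E 4.796, D 2.695, F 3.077, H 3.318, A 3.006.
Rounding down gives 2, 2, 4, 2, 3, 3, 3 = 19 seats, so the divisor must be adjusted.
With modified divisor 86: modified quotas C 2.581, B 3.326, E 5.547, D 3.116, F 3.558, H 3.837, A 3.477.
Rounding down: C 2, B 3, E 5, D 3, F 3, H 3, A 3 (total 22).

C 2, B 3, E 5, D 3, F 3, H 3, A 3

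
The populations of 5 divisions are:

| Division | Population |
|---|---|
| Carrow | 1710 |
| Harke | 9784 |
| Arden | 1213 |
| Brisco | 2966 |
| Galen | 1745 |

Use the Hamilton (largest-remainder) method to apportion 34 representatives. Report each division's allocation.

The standard divisor is 17418/34 ≈ 512.294.
Standard quotas: Carrow 3.3379, Harke 19.0984, Arden 2.3678, Brisco 5.7896, Galen 3.4062.
Lower quotas: Carrow 3, Harke 19, Arden 2, Brisco 5, Galen 3 (sum 32, leaving 2 seats).
Remainders in descending order: Brisco 0.7896, Galen 0.4062, Arden 0.3678, Carrow 0.3379, Harke 0.0984.
Largest remainders: Brisco, Galen receive the extra seats.

Carrow: 3; Harke: 19; Arden: 2; Brisco: 6; Galen: 4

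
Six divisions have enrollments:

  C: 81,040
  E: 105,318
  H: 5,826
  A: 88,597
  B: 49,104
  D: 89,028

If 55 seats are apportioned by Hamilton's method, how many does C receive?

Standard divisor: 418913 ÷ 55 ≈ 7616.6.
Standard quotas: C 10.6399, E 13.8274, H 0.7649, A 11.6321, B 6.4470, D 11.6887.
Lower quotas: C 10, E 13, H 0, A 11, B 6, D 11 (sum 51, leaving 4 seats).
Remainders in descending order: E 0.8274, H 0.7649, D 0.6887, C 0.6399, A 0.6321, B 0.4470.
Largest remainders: E, H, D, C receive the extra seats.
C receives 11.

11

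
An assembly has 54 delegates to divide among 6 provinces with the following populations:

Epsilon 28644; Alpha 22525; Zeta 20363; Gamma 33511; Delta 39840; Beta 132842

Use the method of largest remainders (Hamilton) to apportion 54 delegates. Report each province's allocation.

Total 277725; standard divisor 277725/54 ≈ 5143.056.
Standard quotas: Epsilon 5.5695, Alpha 4.3797, Zeta 3.9593, Gamma 6.5158, Delta 7.7464, Beta 25.8294.
Lower quotas: Epsilon 5, Alpha 4, Zeta 3, Gamma 6, Delta 7, Beta 25 (sum 50, leaving 4 seats).
Remainders in descending order: Zeta 0.9593, Beta 0.8294, Delta 0.7464, Epsilon 0.5695, Gamma 0.5158, Alpha 0.3797.
Largest remainders: Zeta, Beta, Delta, Epsilon receive the extra seats.

Epsilon=6; Alpha=4; Zeta=4; Gamma=6; Delta=8; Beta=26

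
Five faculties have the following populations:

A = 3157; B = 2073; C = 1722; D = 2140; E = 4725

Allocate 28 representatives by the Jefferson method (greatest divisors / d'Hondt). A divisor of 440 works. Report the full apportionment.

With modified divisor 440: modified quotas A 7.175, B 4.711, C 3.914, D 4.864, E 10.739.
Rounding down: A 7, B 4, C 3, D 4, E 10 (total 28).

A 7, B 4, C 3, D 4, E 10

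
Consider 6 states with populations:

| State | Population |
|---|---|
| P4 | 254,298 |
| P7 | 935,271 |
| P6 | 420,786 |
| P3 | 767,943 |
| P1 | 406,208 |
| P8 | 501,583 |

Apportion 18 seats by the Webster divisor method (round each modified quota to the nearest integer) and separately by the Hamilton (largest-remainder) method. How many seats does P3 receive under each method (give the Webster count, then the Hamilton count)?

Webster: P4 1, P7 5, P6 2, P3 5, P1 2, P8 3.
Hamilton: P4 2, P7 5, P6 2, P3 4, P1 2, P8 3.
P3 gets 5 under Webster and 4 under Hamilton.

5 and 4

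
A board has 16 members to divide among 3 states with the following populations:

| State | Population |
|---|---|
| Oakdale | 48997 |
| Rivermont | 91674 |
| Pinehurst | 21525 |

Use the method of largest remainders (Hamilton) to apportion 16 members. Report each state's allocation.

Total 162196; standard divisor 162196/16 ≈ 10137.25.
Standard quotas: Oakdale 4.8334, Rivermont 9.0433, Pinehurst 2.1234.
Lower quotas: Oakdale 4, Rivermont 9, Pinehurst 2 (sum 15, leaving 1 seat).
Remainders in descending order: Oakdale 0.8334, Pinehurst 0.1234, Rivermont 0.0433.
Largest remainder: Oakdale receives the extra seat.

Oakdale=5, Rivermont=9, Pinehurst=2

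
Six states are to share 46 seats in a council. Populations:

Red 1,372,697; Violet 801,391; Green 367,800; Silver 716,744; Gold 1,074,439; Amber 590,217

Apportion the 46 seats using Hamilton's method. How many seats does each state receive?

Red=13, Violet=7, Green=3, Silver=7, Gold=10, Amber=6

The standard divisor is 4923288/46 = 107028.
Standard quotas: Red 12.8256, Violet 7.4877, Green 3.4365, Silver 6.6968, Gold 10.0389, Amber 5.5146.
Lower quotas: Red 12, Violet 7, Green 3, Silver 6, Gold 10, Amber 5 (sum 43, leaving 3 seats).
Remainders in descending order: Red 0.8256, Silver 0.6968, Amber 0.5146, Violet 0.4877, Green 0.4365, Gold 0.0389.
Largest remainders: Red, Silver, Amber receive the extra seats.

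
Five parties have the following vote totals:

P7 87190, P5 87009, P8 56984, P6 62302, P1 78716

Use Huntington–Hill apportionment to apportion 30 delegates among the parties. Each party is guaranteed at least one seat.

P7: 7; P5: 7; P8: 5; P6: 5; P1: 6

With divisor 12444: modified quotas P7 7.007, P5 6.992, P8 4.579, P6 5.007, P1 6.326.
Geometric-mean thresholds: P7 √(7·8)=7.483, P5 √(6·7)=6.481, P8 √(4·5)=4.472, P6 √(5·6)=5.477, P1 √(6·7)=6.481.
Each quota rounded against its threshold gives P7 7, P5 7, P8 5, P6 5, P1 6 (total 30).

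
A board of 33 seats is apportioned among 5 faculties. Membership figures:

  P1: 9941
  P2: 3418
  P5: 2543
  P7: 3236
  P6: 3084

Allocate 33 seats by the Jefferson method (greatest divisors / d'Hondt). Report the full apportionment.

P1 15; P2 5; P5 4; P7 5; P6 4

Standard divisor 22222/33 ≈ 673.394; standard quotas: P1 14.763, P2 5.076, P5 3.776, P7 4.806, P6 4.580.
Rounding down gives 14, 5, 3, 4, 4 = 30 seats, so the divisor must be adjusted.
With modified divisor 630: modified quotas P1 15.779, P2 5.425, P5 4.037, P7 5.137, P6 4.895.
Rounding down: P1 15, P2 5, P5 4, P7 5, P6 4 (total 33).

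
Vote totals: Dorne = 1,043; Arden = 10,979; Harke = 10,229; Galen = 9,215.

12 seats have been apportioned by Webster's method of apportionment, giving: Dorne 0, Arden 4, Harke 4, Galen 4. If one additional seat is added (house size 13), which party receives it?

Priority for the next seat is population ÷ (current seats + 0.5).
Priorities: Dorne 2086.000, Arden 2439.778, Harke 2273.111, Galen 2047.778.
Highest priority: Arden.

Arden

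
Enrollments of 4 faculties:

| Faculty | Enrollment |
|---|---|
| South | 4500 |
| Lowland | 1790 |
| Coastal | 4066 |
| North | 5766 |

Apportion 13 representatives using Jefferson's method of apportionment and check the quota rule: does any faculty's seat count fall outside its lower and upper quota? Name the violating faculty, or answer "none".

none

Standard quotas: South 3.629, Lowland 1.443, Coastal 3.279, North 4.649.
Jefferson allocation: South 4, Lowland 1, Coastal 3, North 5.
Every allocation lies between the lower and upper quota.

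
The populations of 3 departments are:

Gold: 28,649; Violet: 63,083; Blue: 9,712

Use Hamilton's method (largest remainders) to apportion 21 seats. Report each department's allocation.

Gold: 6; Violet: 13; Blue: 2

Standard divisor: 101444 ÷ 21 ≈ 4830.667.
Standard quotas: Gold 5.9307, Violet 13.0589, Blue 2.0105.
Lower quotas: Gold 5, Violet 13, Blue 2 (sum 20, leaving 1 seat).
Remainders in descending order: Gold 0.9307, Violet 0.0589, Blue 0.0105.
The surplus seat goes to Gold.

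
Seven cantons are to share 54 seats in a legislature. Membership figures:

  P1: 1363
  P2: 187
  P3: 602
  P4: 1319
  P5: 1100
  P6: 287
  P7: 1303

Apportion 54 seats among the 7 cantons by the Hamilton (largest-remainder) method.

The standard divisor is 6161/54 ≈ 114.093.
Standard quotas: P1 11.946, P2 1.639, P3 5.276, P4 11.561, P5 9.641, P6 2.516, P7 11.421.
Lower quotas: P1 11, P2 1, P3 5, P4 11, P5 9, P6 2, P7 11 (sum 50, leaving 4 seats).
Remainders in descending order: P1 0.946, P5 0.641, P2 0.639, P4 0.561, P6 0.516, P7 0.421, P3 0.276.
Largest remainders: P1, P5, P2, P4 receive the extra seats.

P1 12, P2 2, P3 5, P4 12, P5 10, P6 2, P7 11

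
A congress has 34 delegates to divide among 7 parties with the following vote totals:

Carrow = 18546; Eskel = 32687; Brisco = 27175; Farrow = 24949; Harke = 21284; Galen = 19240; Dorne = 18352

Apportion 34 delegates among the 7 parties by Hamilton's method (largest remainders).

Total 162233; standard divisor 162233/34 ≈ 4771.559.
Standard quotas: Carrow 3.8868, Eskel 6.8504, Brisco 5.6952, Farrow 5.2287, Harke 4.4606, Galen 4.0322, Dorne 3.8461.
Lower quotas: Carrow 3, Eskel 6, Brisco 5, Farrow 5, Harke 4, Galen 4, Dorne 3 (sum 30, leaving 4 seats).
Remainders in descending order: Carrow 0.8868, Eskel 0.8504, Dorne 0.8461, Brisco 0.6952, Harke 0.4606, Farrow 0.2287, Galen 0.0322.
Largest remainders: Carrow, Eskel, Dorne, Brisco receive the extra seats.

Carrow: 4, Eskel: 7, Brisco: 6, Farrow: 5, Harke: 4, Galen: 4, Dorne: 4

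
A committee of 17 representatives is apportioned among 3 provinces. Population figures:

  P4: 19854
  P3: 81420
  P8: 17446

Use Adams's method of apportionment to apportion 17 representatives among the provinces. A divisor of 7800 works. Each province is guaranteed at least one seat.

With modified divisor 7800: modified quotas P4 2.545, P3 10.438, P8 2.237.
Rounding up: P4 3, P3 11, P8 3 (total 17).

P4: 3; P3: 11; P8: 3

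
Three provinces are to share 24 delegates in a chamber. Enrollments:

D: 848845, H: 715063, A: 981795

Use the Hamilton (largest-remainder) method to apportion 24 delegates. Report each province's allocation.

Total 2545703; standard divisor 2545703/24 ≈ 106070.958.
Standard quotas: D 8.0026, H 6.7414, A 9.2560.
Lower quotas: D 8, H 6, A 9 (sum 23, leaving 1 seat).
Remainders in descending order: H 0.7414, A 0.2560, D 0.0026.
Largest remainder: H receives the extra seat.

D=8, H=7, A=9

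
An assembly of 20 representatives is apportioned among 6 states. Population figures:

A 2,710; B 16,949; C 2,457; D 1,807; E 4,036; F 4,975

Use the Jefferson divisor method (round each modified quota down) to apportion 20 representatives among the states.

A=1, B=12, C=1, D=1, E=2, F=3

Standard divisor 32934/20 ≈ 1646.7; standard quotas: A 1.646, B 10.293, C 1.492, D 1.097, E 2.451, F 3.021.
Rounding down gives 1, 10, 1, 1, 2, 3 = 18 seats, so the divisor must be adjusted.
With modified divisor 1400: modified quotas A 1.936, B 12.106, C 1.755, D 1.291, E 2.883, F 3.554.
Rounding down: A 1, B 12, C 1, D 1, E 2, F 3 (total 20).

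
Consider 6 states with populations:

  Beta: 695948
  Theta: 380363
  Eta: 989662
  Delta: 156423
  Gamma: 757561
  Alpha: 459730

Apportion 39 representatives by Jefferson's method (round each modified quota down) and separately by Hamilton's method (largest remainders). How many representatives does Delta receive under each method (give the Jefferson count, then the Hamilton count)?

Jefferson: Beta 8, Theta 4, Eta 12, Delta 1, Gamma 9, Alpha 5.
Hamilton: Beta 8, Theta 4, Eta 11, Delta 2, Gamma 9, Alpha 5.
Delta gets 1 under Jefferson and 2 under Hamilton.

1 and 2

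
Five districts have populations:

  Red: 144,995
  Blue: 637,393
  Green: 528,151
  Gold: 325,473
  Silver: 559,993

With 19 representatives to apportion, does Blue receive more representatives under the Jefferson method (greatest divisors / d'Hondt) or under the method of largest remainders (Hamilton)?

Jefferson: Red 1, Blue 6, Green 4, Gold 3, Silver 5.
Hamilton: Red 1, Blue 5, Green 5, Gold 3, Silver 5.
Blue gets 6 under Jefferson and 5 under Hamilton.

Jefferson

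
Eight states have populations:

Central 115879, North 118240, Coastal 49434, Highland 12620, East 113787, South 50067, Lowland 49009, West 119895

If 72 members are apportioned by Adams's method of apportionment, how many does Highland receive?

Standard divisor 628931/72 ≈ 8735.153; standard quotas: Central 13.266, North 13.536, Coastal 5.659, Highland 1.445, East 13.026, South 5.732, Lowland 5.611, West 13.726.
Rounding up gives 14, 14, 6, 2, 14, 6, 6, 14 = 76 seats, so the divisor must be adjusted.
With modified divisor 9400: modified quotas Central 12.328, North 12.579, Coastal 5.259, Highland 1.343, East 12.105, South 5.326, Lowland 5.214, West 12.755.
Rounding up: Central 13, North 13, Coastal 6, Highland 2, East 13, South 6, Lowland 6, West 13 (total 72).
Highland receives 2.

2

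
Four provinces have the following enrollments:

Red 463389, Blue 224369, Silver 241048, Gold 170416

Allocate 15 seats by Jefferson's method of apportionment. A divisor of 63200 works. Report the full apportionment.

With modified divisor 63200: modified quotas Red 7.332, Blue 3.550, Silver 3.814, Gold 2.696.
Rounding down: Red 7, Blue 3, Silver 3, Gold 2 (total 15).

Red 7, Blue 3, Silver 3, Gold 2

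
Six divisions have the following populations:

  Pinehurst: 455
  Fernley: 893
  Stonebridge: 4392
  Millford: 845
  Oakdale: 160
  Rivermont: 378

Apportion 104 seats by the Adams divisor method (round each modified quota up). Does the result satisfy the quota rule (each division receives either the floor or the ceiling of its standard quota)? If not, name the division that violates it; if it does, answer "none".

Standard quotas: Pinehurst 6.643, Fernley 13.038, Stonebridge 64.126, Millford 12.337, Oakdale 2.336, Rivermont 5.519.
Adams allocation: Pinehurst 7, Fernley 13, Stonebridge 63, Millford 12, Oakdale 3, Rivermont 6.
Stonebridge has quota 64.126 (lower 64, upper 65) but receives 63 — outside the quota interval.

Stonebridge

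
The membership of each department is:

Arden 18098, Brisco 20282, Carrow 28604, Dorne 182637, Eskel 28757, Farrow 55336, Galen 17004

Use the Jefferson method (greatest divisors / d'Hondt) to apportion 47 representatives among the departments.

Standard divisor 350718/47 ≈ 7462.085; standard quotas: Arden 2.425, Brisco 2.718, Carrow 3.833, Dorne 24.475, Eskel 3.854, Farrow 7.416, Galen 2.279.
Rounding down gives 2, 2, 3, 24, 3, 7, 2 = 43 seats, so the divisor must be adjusted.
With modified divisor 7000: modified quotas Arden 2.585, Brisco 2.897, Carrow 4.086, Dorne 26.091, Eskel 4.108, Farrow 7.905, Galen 2.429.
Rounding down: Arden 2, Brisco 2, Carrow 4, Dorne 26, Eskel 4, Farrow 7, Galen 2 (total 47).

Arden 2; Brisco 2; Carrow 4; Dorne 26; Eskel 4; Farrow 7; Galen 2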